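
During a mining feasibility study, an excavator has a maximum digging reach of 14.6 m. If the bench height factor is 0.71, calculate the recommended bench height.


Bench height = reach * factor
= 14.6 * 0.71
= 10.366 m

10.366 m


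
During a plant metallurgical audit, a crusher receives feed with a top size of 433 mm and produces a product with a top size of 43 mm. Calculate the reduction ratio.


Reduction ratio = feed size / product size
= 433 / 43
= 10.0698

10.0698


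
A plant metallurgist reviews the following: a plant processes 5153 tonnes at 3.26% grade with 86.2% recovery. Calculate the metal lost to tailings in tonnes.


Total metal in feed:
= 5153 * 3.26 / 100 = 167.9878 tonnes
Metal recovered:
= 167.9878 * 86.2 / 100 = 144.8054836 tonnes
Metal lost to tailings:
= 167.9878 - 144.8054836
= 23.1823 tonnes

23.1823 tonnes


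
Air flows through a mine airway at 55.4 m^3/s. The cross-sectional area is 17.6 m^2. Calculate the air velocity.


3.1477 m/s

Velocity = flow rate / cross-sectional area
= 55.4 / 17.6
= 3.1477 m/s


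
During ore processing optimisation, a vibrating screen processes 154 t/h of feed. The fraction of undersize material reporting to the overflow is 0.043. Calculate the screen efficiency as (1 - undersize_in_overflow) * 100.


Screen efficiency = (1 - fraction of undersize in overflow) * 100
= (1 - 0.043) * 100
= 0.957 * 100
= 95.7%

95.7%


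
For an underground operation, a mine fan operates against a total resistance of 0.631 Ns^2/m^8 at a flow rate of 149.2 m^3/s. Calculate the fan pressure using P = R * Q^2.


14046.4638 Pa

Compute Q^2:
Q^2 = 149.2^2 = 22260.64
Compute pressure:
P = R * Q^2 = 0.631 * 22260.64
= 14046.4638 Pa


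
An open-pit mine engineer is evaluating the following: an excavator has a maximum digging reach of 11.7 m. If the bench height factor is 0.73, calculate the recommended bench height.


8.541 m

Bench height = reach * factor
= 11.7 * 0.73
= 8.541 m


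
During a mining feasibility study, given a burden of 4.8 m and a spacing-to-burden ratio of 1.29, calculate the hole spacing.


6.192 m

Spacing = burden * ratio
= 4.8 * 1.29
= 6.192 m


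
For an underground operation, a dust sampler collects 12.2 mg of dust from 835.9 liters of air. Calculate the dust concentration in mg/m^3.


Convert liters to m^3: 1 m^3 = 1000 L
Concentration = mass / volume * 1000
= 12.2 / 835.9 * 1000
= 0.01459504725 * 1000
= 14.595 mg/m^3

14.595 mg/m^3


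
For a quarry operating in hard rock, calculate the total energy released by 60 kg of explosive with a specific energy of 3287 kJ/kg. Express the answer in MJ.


197.22 MJ

Energy = mass * specific_energy / 1000
= 60 * 3287 / 1000
= 197220 / 1000
= 197.22 MJ


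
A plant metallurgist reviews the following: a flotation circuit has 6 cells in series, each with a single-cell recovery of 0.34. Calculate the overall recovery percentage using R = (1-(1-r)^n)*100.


Complement of single-cell recovery:
1 - r = 1 - 0.34 = 0.66
Raise to power n:
(1 - r)^6 = 0.66^6 = 0.08265395002
Overall recovery:
R = (1 - 0.08265395002) * 100
= 91.7346%

91.7346%


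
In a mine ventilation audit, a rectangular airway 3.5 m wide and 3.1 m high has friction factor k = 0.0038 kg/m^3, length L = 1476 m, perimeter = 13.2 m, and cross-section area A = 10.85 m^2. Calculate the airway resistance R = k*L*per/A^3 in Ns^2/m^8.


Compute the numerator:
k * L * per = 0.0038 * 1476 * 13.2
= 74.03616
Compute the denominator:
A^3 = 10.85^3 = 1277.289125
Resistance:
R = 74.03616 / 1277.289125
= 0.058 Ns^2/m^8

0.058 Ns^2/m^8


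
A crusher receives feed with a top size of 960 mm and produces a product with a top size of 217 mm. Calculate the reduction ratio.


4.424

Reduction ratio = feed size / product size
= 960 / 217
= 4.424


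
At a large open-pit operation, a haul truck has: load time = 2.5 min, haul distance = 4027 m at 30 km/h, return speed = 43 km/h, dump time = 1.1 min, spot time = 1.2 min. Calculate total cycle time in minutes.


18.4731 min

Convert haul speed to m/min: 30 * 1000/60 = 500 m/min
Haul time = 4027 / 500 = 8.054 min
Convert return speed to m/min: 43 * 1000/60 = 716.6666667 m/min
Return time = 4027 / 716.6666667 = 5.619069767 min
Total cycle time:
= 2.5 + 8.054 + 1.1 + 5.619069767 + 1.2
= 18.4731 min


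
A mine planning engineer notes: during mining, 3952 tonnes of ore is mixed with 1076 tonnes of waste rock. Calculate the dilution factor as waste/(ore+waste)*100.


21.4002%

Total material = ore + waste
= 3952 + 1076 = 5028 tonnes
Dilution = waste / total * 100
= 1076 / 5028 * 100
= 0.2140015911 * 100
= 21.4002%


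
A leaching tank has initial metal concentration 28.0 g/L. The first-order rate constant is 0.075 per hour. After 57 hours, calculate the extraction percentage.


98.6088%

Compute the exponent:
-k * t = -0.075 * 57 = -4.275
Remaining concentration:
C = 28.0 * exp(-4.275)
= 28.0 * 0.01391204872
= 0.3895373641 g/L
Extracted = 28.0 - 0.3895373641 = 27.61046264 g/L
Extraction % = 27.61046264 / 28.0 * 100
= 98.6088%


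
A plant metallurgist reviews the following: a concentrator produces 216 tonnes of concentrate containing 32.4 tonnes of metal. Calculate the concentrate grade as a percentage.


15.0%

Grade = (metal in concentrate / concentrate mass) * 100
= (32.4 / 216) * 100
= 0.15 * 100
= 15.0%


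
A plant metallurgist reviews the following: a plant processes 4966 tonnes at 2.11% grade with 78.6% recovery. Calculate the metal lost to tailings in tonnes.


Total metal in feed:
= 4966 * 2.11 / 100 = 104.7826 tonnes
Metal recovered:
= 104.7826 * 78.6 / 100 = 82.3591236 tonnes
Metal lost to tailings:
= 104.7826 - 82.3591236
= 22.4235 tonnes

22.4235 tonnes


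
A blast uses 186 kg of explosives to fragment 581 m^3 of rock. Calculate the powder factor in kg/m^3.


0.3201 kg/m^3

Powder factor = explosive mass / rock volume
= 186 / 581
= 0.3201 kg/m^3


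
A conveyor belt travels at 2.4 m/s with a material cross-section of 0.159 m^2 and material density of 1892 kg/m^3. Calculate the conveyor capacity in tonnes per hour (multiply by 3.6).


Volumetric flow = speed * area
= 2.4 * 0.159 = 0.3816 m^3/s
Mass flow = volumetric * density
= 0.3816 * 1892 = 721.9872 kg/s
Convert to t/h: multiply by 3.6
Capacity = 721.9872 * 3.6
= 2599.1539 t/h

2599.1539 t/h


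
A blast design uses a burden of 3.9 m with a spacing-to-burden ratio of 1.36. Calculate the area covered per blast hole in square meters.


First, find the spacing:
Spacing = burden * ratio = 3.9 * 1.36
= 5.304 m
Then, calculate the area:
Area = burden * spacing = 3.9 * 5.304
= 20.6856 m^2

20.6856 m^2


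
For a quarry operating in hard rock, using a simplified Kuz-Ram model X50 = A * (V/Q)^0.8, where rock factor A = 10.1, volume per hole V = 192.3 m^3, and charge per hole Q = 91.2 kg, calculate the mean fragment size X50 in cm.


18.3446 cm

Compute V/Q:
V/Q = 192.3 / 91.2 = 2.108552632
Raise to the power 0.8:
(V/Q)^0.8 = 2.108552632^0.8 = 1.81629989
Multiply by A:
X50 = 10.1 * 1.81629989
= 18.3446 cm


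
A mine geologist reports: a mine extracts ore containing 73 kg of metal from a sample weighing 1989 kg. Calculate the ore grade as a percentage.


Ore grade = (metal mass / ore mass) * 100
= (73 / 1989) * 100
= 0.03670186023 * 100
= 3.6702%

3.6702%


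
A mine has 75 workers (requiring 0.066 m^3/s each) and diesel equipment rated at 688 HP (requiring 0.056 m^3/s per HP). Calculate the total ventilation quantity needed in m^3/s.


Airflow for workers:
Q_people = 75 * 0.066 = 4.95 m^3/s
Airflow for diesel equipment:
Q_diesel = 688 * 0.056 = 38.528 m^3/s
Total ventilation:
Q_total = 4.95 + 38.528
= 43.478 m^3/s

43.478 m^3/s


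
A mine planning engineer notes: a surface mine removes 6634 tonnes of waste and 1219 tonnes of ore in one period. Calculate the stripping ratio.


Stripping ratio = waste tonnage / ore tonnage
= 6634 / 1219
= 5.4422

5.4422


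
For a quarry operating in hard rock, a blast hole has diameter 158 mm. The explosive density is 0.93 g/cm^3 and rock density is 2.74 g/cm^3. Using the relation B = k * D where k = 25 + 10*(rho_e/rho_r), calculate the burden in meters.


4.4863 m

First, compute k:
rho_e / rho_r = 0.93 / 2.74 = 0.3394160584
k = 25 + 10 * 0.3394160584 = 28.39416058
Then, compute burden:
B = k * D / 1000 = 28.39416058 * 158 / 1000
= 4486.277372 / 1000
= 4.4863 m


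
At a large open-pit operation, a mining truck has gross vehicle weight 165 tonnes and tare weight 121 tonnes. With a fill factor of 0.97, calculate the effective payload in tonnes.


Maximum payload = gross - tare
= 165 - 121 = 44 tonnes
Effective payload = max payload * fill factor
= 44 * 0.97
= 42.68 tonnes

42.68 tonnes


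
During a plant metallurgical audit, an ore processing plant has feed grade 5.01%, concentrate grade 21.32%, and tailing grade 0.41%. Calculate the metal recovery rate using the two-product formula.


Using the two-product formula:
R = 100 * c * (f - t) / (f * (c - t))
Numerator = 100 * 21.32 * (5.01 - 0.41)
= 100 * 21.32 * 4.6
= 9807.2
Denominator = 5.01 * (21.32 - 0.41)
= 5.01 * 20.91
= 104.7591
R = 9807.2 / 104.7591
= 93.6167%

93.6167%


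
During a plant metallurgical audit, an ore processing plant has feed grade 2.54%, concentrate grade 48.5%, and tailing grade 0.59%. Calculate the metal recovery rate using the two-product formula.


77.7171%

Using the two-product formula:
R = 100 * c * (f - t) / (f * (c - t))
Numerator = 100 * 48.5 * (2.54 - 0.59)
= 100 * 48.5 * 1.95
= 9457.5
Denominator = 2.54 * (48.5 - 0.59)
= 2.54 * 47.91
= 121.6914
R = 9457.5 / 121.6914
= 77.7171%


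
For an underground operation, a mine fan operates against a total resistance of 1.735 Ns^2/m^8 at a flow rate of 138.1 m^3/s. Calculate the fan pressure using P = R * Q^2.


Compute Q^2:
Q^2 = 138.1^2 = 19071.61
Compute pressure:
P = R * Q^2 = 1.735 * 19071.61
= 33089.2434 Pa

33089.2434 Pa


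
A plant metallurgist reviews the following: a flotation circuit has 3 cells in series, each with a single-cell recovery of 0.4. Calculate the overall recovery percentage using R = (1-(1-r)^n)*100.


Complement of single-cell recovery:
1 - r = 1 - 0.4 = 0.6
Raise to power n:
(1 - r)^3 = 0.6^3 = 0.216
Overall recovery:
R = (1 - 0.216) * 100
= 78.4%

78.4%


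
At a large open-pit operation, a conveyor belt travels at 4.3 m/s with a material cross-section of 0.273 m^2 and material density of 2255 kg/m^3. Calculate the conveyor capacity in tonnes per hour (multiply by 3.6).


9529.7202 t/h

Volumetric flow = speed * area
= 4.3 * 0.273 = 1.1739 m^3/s
Mass flow = volumetric * density
= 1.1739 * 2255 = 2647.1445 kg/s
Convert to t/h: multiply by 3.6
Capacity = 2647.1445 * 3.6
= 9529.7202 t/h


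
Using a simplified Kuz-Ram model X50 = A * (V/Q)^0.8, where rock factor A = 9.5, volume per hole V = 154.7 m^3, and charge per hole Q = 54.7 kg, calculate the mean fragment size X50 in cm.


Compute V/Q:
V/Q = 154.7 / 54.7 = 2.828153565
Raise to the power 0.8:
(V/Q)^0.8 = 2.828153565^0.8 = 2.297218949
Multiply by A:
X50 = 9.5 * 2.297218949
= 21.8236 cm

21.8236 cm


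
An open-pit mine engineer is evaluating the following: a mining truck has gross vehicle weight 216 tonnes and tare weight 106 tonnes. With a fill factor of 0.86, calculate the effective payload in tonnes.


94.6 tonnes

Maximum payload = gross - tare
= 216 - 106 = 110 tonnes
Effective payload = max payload * fill factor
= 110 * 0.86
= 94.6 tonnes


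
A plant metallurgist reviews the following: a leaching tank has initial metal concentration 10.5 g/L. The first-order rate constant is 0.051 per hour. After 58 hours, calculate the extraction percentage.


94.8077%

Compute the exponent:
-k * t = -0.051 * 58 = -2.958
Remaining concentration:
C = 10.5 * exp(-2.958)
= 10.5 * 0.05192265871
= 0.5451879165 g/L
Extracted = 10.5 - 0.5451879165 = 9.954812084 g/L
Extraction % = 9.954812084 / 10.5 * 100
= 94.8077%


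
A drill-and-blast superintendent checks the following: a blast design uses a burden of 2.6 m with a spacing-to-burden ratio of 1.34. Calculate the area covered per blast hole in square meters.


First, find the spacing:
Spacing = burden * ratio = 2.6 * 1.34
= 3.484 m
Then, calculate the area:
Area = burden * spacing = 2.6 * 3.484
= 9.0584 m^2

9.0584 m^2


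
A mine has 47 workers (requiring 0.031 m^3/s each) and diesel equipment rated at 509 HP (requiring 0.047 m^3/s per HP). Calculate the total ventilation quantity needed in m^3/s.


Airflow for workers:
Q_people = 47 * 0.031 = 1.457 m^3/s
Airflow for diesel equipment:
Q_diesel = 509 * 0.047 = 23.923 m^3/s
Total ventilation:
Q_total = 1.457 + 23.923
= 25.38 m^3/s

25.38 m^3/s


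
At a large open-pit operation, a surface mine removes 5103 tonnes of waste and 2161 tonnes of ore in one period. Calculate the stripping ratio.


2.3614

Stripping ratio = waste tonnage / ore tonnage
= 5103 / 2161
= 2.3614


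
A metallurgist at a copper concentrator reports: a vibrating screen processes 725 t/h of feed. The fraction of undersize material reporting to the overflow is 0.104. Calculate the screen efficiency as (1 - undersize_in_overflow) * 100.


89.6%

Screen efficiency = (1 - fraction of undersize in overflow) * 100
= (1 - 0.104) * 100
= 0.896 * 100
= 89.6%


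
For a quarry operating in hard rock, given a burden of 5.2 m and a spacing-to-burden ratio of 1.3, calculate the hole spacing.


6.76 m

Spacing = burden * ratio
= 5.2 * 1.3
= 6.76 m


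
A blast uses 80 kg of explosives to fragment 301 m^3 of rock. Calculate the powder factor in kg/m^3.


0.2658 kg/m^3

Powder factor = explosive mass / rock volume
= 80 / 301
= 0.2658 kg/m^3


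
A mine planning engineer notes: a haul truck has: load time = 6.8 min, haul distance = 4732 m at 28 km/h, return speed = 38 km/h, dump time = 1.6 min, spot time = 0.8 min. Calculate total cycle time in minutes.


26.8116 min

Convert haul speed to m/min: 28 * 1000/60 = 466.6666667 m/min
Haul time = 4732 / 466.6666667 = 10.14 min
Convert return speed to m/min: 38 * 1000/60 = 633.3333333 m/min
Return time = 4732 / 633.3333333 = 7.471578947 min
Total cycle time:
= 6.8 + 10.14 + 1.6 + 7.471578947 + 0.8
= 26.8116 min


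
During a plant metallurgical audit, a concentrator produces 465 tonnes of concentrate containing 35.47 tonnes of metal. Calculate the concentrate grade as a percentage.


7.628%

Grade = (metal in concentrate / concentrate mass) * 100
= (35.47 / 465) * 100
= 0.07627956989 * 100
= 7.628%


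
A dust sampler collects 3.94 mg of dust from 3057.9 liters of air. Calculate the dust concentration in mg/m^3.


Convert liters to m^3: 1 m^3 = 1000 L
Concentration = mass / volume * 1000
= 3.94 / 3057.9 * 1000
= 0.001288465941 * 1000
= 1.2885 mg/m^3

1.2885 mg/m^3


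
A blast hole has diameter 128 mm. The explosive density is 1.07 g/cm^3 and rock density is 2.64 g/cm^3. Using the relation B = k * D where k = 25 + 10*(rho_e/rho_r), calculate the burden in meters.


3.7188 m

First, compute k:
rho_e / rho_r = 1.07 / 2.64 = 0.4053030303
k = 25 + 10 * 0.4053030303 = 29.0530303
Then, compute burden:
B = k * D / 1000 = 29.0530303 * 128 / 1000
= 3718.787879 / 1000
= 3.7188 m


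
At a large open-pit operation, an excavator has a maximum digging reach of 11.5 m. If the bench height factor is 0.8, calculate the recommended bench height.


9.2 m

Bench height = reach * factor
= 11.5 * 0.8
= 9.2 m


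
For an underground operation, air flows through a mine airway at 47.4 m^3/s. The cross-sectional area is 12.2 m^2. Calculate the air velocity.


3.8852 m/s

Velocity = flow rate / cross-sectional area
= 47.4 / 12.2
= 3.8852 m/s


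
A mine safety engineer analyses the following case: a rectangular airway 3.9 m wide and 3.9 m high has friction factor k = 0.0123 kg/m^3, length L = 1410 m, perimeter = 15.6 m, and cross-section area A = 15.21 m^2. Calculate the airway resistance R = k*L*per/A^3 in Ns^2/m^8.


Compute the numerator:
k * L * per = 0.0123 * 1410 * 15.6
= 270.5508
Compute the denominator:
A^3 = 15.21^3 = 3518.743761
Resistance:
R = 270.5508 / 3518.743761
= 0.0769 Ns^2/m^8

0.0769 Ns^2/m^8


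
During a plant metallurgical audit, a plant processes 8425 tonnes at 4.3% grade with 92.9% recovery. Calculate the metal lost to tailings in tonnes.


Total metal in feed:
= 8425 * 4.3 / 100 = 362.275 tonnes
Metal recovered:
= 362.275 * 92.9 / 100 = 336.553475 tonnes
Metal lost to tailings:
= 362.275 - 336.553475
= 25.7215 tonnes

25.7215 tonnes


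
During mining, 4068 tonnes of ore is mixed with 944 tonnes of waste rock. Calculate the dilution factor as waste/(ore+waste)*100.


18.8348%

Total material = ore + waste
= 4068 + 944 = 5012 tonnes
Dilution = waste / total * 100
= 944 / 5012 * 100
= 0.1883479649 * 100
= 18.8348%


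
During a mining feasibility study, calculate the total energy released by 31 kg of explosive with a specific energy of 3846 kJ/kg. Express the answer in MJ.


Energy = mass * specific_energy / 1000
= 31 * 3846 / 1000
= 119226 / 1000
= 119.226 MJ

119.226 MJ


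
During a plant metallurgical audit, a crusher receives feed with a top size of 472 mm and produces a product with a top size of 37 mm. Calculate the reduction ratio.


12.7568

Reduction ratio = feed size / product size
= 472 / 37
= 12.7568


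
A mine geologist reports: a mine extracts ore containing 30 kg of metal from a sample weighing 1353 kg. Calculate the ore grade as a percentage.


2.2173%

Ore grade = (metal mass / ore mass) * 100
= (30 / 1353) * 100
= 0.022172949 * 100
= 2.2173%


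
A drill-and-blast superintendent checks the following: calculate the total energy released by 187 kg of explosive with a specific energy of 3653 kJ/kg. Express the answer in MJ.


Energy = mass * specific_energy / 1000
= 187 * 3653 / 1000
= 683111 / 1000
= 683.111 MJ

683.111 MJ


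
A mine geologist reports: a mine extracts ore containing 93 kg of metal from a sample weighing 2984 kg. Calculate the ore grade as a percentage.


Ore grade = (metal mass / ore mass) * 100
= (93 / 2984) * 100
= 0.03116621984 * 100
= 3.1166%

3.1166%


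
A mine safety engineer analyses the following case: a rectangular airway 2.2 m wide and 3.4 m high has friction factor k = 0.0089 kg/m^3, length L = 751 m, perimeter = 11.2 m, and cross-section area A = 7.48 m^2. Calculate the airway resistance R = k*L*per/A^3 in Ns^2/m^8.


Compute the numerator:
k * L * per = 0.0089 * 751 * 11.2
= 74.85968
Compute the denominator:
A^3 = 7.48^3 = 418.508992
Resistance:
R = 74.85968 / 418.508992
= 0.1789 Ns^2/m^8

0.1789 Ns^2/m^8


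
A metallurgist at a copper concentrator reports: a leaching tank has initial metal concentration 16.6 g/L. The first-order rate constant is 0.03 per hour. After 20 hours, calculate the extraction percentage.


45.1188%

Compute the exponent:
-k * t = -0.03 * 20 = -0.6
Remaining concentration:
C = 16.6 * exp(-0.6)
= 16.6 * 0.5488116361
= 9.110273159 g/L
Extracted = 16.6 - 9.110273159 = 7.489726841 g/L
Extraction % = 7.489726841 / 16.6 * 100
= 45.1188%


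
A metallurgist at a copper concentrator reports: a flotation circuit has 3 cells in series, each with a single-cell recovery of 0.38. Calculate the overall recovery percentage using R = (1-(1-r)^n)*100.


76.1672%

Complement of single-cell recovery:
1 - r = 1 - 0.38 = 0.62
Raise to power n:
(1 - r)^3 = 0.62^3 = 0.238328
Overall recovery:
R = (1 - 0.238328) * 100
= 76.1672%


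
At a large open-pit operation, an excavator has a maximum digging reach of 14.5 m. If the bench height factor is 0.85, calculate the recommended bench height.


12.325 m

Bench height = reach * factor
= 14.5 * 0.85
= 12.325 m


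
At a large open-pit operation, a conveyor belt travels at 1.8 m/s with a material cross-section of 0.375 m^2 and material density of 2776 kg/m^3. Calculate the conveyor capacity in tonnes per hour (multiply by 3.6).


Volumetric flow = speed * area
= 1.8 * 0.375 = 0.675 m^3/s
Mass flow = volumetric * density
= 0.675 * 2776 = 1873.8 kg/s
Convert to t/h: multiply by 3.6
Capacity = 1873.8 * 3.6
= 6745.68 t/h

6745.68 t/h


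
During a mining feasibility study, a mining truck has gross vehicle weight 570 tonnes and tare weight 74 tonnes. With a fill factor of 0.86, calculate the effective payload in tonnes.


Maximum payload = gross - tare
= 570 - 74 = 496 tonnes
Effective payload = max payload * fill factor
= 496 * 0.86
= 426.56 tonnes

426.56 tonnes


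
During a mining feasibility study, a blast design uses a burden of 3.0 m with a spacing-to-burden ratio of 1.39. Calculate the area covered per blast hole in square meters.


12.51 m^2

First, find the spacing:
Spacing = burden * ratio = 3.0 * 1.39
= 4.17 m
Then, calculate the area:
Area = burden * spacing = 3.0 * 4.17
= 12.51 m^2


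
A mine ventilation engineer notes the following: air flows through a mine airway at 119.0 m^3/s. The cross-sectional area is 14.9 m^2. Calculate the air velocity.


7.9866 m/s

Velocity = flow rate / cross-sectional area
= 119.0 / 14.9
= 7.9866 m/s


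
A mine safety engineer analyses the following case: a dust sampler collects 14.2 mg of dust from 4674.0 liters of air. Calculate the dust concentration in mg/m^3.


Convert liters to m^3: 1 m^3 = 1000 L
Concentration = mass / volume * 1000
= 14.2 / 4674.0 * 1000
= 0.003038083012 * 1000
= 3.0381 mg/m^3

3.0381 mg/m^3


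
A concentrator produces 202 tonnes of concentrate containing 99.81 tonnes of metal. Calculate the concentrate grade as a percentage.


49.4109%

Grade = (metal in concentrate / concentrate mass) * 100
= (99.81 / 202) * 100
= 0.4941089109 * 100
= 49.4109%


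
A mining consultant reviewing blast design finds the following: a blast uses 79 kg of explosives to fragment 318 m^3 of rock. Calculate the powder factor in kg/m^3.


0.2484 kg/m^3

Powder factor = explosive mass / rock volume
= 79 / 318
= 0.2484 kg/m^3


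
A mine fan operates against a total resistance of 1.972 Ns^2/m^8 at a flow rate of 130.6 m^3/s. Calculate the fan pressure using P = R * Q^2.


33635.1419 Pa

Compute Q^2:
Q^2 = 130.6^2 = 17056.36
Compute pressure:
P = R * Q^2 = 1.972 * 17056.36
= 33635.1419 Pa


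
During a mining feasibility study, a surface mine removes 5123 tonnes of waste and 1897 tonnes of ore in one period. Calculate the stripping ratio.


2.7006

Stripping ratio = waste tonnage / ore tonnage
= 5123 / 1897
= 2.7006


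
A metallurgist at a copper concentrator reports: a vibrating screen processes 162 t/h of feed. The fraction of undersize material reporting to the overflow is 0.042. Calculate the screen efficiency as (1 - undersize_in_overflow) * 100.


95.8%

Screen efficiency = (1 - fraction of undersize in overflow) * 100
= (1 - 0.042) * 100
= 0.958 * 100
= 95.8%


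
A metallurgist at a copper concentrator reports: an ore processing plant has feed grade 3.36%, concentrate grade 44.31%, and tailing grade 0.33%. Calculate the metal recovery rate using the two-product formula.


90.8552%

Using the two-product formula:
R = 100 * c * (f - t) / (f * (c - t))
Numerator = 100 * 44.31 * (3.36 - 0.33)
= 100 * 44.31 * 3.03
= 13425.93
Denominator = 3.36 * (44.31 - 0.33)
= 3.36 * 43.98
= 147.7728
R = 13425.93 / 147.7728
= 90.8552%


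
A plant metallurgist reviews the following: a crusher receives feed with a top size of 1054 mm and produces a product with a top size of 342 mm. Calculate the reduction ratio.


3.0819

Reduction ratio = feed size / product size
= 1054 / 342
= 3.0819


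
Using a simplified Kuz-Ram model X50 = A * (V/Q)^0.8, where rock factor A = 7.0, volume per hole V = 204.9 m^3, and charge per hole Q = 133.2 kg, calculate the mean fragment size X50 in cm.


Compute V/Q:
V/Q = 204.9 / 133.2 = 1.538288288
Raise to the power 0.8:
(V/Q)^0.8 = 1.538288288^0.8 = 1.411335244
Multiply by A:
X50 = 7.0 * 1.411335244
= 9.8793 cm

9.8793 cm


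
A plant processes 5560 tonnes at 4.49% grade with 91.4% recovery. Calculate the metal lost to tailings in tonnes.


Total metal in feed:
= 5560 * 4.49 / 100 = 249.644 tonnes
Metal recovered:
= 249.644 * 91.4 / 100 = 228.174616 tonnes
Metal lost to tailings:
= 249.644 - 228.174616
= 21.4694 tonnes

21.4694 tonnes


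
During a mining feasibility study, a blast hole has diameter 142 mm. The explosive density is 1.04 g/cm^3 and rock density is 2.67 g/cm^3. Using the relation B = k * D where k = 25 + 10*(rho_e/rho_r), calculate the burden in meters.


4.1031 m

First, compute k:
rho_e / rho_r = 1.04 / 2.67 = 0.3895131086
k = 25 + 10 * 0.3895131086 = 28.89513109
Then, compute burden:
B = k * D / 1000 = 28.89513109 * 142 / 1000
= 4103.108614 / 1000
= 4.1031 m


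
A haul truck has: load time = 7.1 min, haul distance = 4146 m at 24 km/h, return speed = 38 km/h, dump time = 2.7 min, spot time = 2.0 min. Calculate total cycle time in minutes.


Convert haul speed to m/min: 24 * 1000/60 = 400 m/min
Haul time = 4146 / 400 = 10.365 min
Convert return speed to m/min: 38 * 1000/60 = 633.3333333 m/min
Return time = 4146 / 633.3333333 = 6.546315789 min
Total cycle time:
= 7.1 + 10.365 + 2.7 + 6.546315789 + 2.0
= 28.7113 min

28.7113 min


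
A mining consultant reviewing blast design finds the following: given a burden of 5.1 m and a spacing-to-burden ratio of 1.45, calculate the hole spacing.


7.395 m

Spacing = burden * ratio
= 5.1 * 1.45
= 7.395 m


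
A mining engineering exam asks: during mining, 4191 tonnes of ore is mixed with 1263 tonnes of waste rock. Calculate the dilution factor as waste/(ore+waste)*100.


23.1573%

Total material = ore + waste
= 4191 + 1263 = 5454 tonnes
Dilution = waste / total * 100
= 1263 / 5454 * 100
= 0.2315731573 * 100
= 23.1573%


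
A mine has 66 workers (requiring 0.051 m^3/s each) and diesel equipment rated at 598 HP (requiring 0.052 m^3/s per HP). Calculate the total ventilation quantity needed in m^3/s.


34.462 m^3/s

Airflow for workers:
Q_people = 66 * 0.051 = 3.366 m^3/s
Airflow for diesel equipment:
Q_diesel = 598 * 0.052 = 31.096 m^3/s
Total ventilation:
Q_total = 3.366 + 31.096
= 34.462 m^3/s


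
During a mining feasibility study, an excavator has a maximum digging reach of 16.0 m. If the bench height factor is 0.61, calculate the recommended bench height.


Bench height = reach * factor
= 16.0 * 0.61
= 9.76 m

9.76 m


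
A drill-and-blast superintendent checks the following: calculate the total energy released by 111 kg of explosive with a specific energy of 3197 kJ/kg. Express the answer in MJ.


354.867 MJ

Energy = mass * specific_energy / 1000
= 111 * 3197 / 1000
= 354867 / 1000
= 354.867 MJ


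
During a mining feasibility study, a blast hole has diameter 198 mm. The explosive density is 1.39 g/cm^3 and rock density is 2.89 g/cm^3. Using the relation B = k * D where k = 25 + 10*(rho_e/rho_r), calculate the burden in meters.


5.9023 m

First, compute k:
rho_e / rho_r = 1.39 / 2.89 = 0.4809688581
k = 25 + 10 * 0.4809688581 = 29.80968858
Then, compute burden:
B = k * D / 1000 = 29.80968858 * 198 / 1000
= 5902.318339 / 1000
= 5.9023 m


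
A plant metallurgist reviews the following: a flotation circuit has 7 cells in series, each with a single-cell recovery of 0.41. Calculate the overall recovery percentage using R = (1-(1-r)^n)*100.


Complement of single-cell recovery:
1 - r = 1 - 0.41 = 0.59
Raise to power n:
(1 - r)^7 = 0.59^7 = 0.02488651485
Overall recovery:
R = (1 - 0.02488651485) * 100
= 97.5113%

97.5113%


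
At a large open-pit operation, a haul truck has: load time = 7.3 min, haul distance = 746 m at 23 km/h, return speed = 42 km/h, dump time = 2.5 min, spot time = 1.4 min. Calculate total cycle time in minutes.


Convert haul speed to m/min: 23 * 1000/60 = 383.3333333 m/min
Haul time = 746 / 383.3333333 = 1.946086957 min
Convert return speed to m/min: 42 * 1000/60 = 700 m/min
Return time = 746 / 700 = 1.065714286 min
Total cycle time:
= 7.3 + 1.946086957 + 2.5 + 1.065714286 + 1.4
= 14.2118 min

14.2118 min


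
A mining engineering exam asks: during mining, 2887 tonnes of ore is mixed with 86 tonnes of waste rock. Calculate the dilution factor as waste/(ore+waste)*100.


2.8927%

Total material = ore + waste
= 2887 + 86 = 2973 tonnes
Dilution = waste / total * 100
= 86 / 2973 * 100
= 0.02892700975 * 100
= 2.8927%


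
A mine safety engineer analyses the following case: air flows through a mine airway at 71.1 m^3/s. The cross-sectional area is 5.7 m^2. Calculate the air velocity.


12.4737 m/s

Velocity = flow rate / cross-sectional area
= 71.1 / 5.7
= 12.4737 m/s


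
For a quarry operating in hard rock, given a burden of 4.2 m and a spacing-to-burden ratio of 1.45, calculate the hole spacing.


Spacing = burden * ratio
= 4.2 * 1.45
= 6.09 m

6.09 m


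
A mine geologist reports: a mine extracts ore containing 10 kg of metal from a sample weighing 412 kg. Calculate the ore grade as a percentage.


Ore grade = (metal mass / ore mass) * 100
= (10 / 412) * 100
= 0.02427184466 * 100
= 2.4272%

2.4272%


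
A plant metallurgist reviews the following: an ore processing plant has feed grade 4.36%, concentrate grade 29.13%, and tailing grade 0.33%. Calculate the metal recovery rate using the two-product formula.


93.4903%

Using the two-product formula:
R = 100 * c * (f - t) / (f * (c - t))
Numerator = 100 * 29.13 * (4.36 - 0.33)
= 100 * 29.13 * 4.03
= 11739.39
Denominator = 4.36 * (29.13 - 0.33)
= 4.36 * 28.8
= 125.568
R = 11739.39 / 125.568
= 93.4903%


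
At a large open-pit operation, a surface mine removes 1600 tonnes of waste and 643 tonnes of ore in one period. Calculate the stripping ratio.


Stripping ratio = waste tonnage / ore tonnage
= 1600 / 643
= 2.4883

2.4883


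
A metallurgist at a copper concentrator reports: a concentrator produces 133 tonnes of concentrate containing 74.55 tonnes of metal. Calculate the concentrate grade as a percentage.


56.0526%

Grade = (metal in concentrate / concentrate mass) * 100
= (74.55 / 133) * 100
= 0.5605263158 * 100
= 56.0526%


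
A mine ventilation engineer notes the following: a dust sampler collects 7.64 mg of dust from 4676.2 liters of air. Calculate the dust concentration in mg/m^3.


Convert liters to m^3: 1 m^3 = 1000 L
Concentration = mass / volume * 1000
= 7.64 / 4676.2 * 1000
= 0.001633805226 * 1000
= 1.6338 mg/m^3

1.6338 mg/m^3


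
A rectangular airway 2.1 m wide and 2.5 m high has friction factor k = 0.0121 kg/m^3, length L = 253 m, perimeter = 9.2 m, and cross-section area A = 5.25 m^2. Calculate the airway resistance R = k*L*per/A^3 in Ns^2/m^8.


Compute the numerator:
k * L * per = 0.0121 * 253 * 9.2
= 28.16396
Compute the denominator:
A^3 = 5.25^3 = 144.703125
Resistance:
R = 28.16396 / 144.703125
= 0.1946 Ns^2/m^8

0.1946 Ns^2/m^8


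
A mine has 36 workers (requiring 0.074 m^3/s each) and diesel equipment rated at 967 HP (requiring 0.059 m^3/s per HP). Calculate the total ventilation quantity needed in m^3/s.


Airflow for workers:
Q_people = 36 * 0.074 = 2.664 m^3/s
Airflow for diesel equipment:
Q_diesel = 967 * 0.059 = 57.053 m^3/s
Total ventilation:
Q_total = 2.664 + 57.053
= 59.717 m^3/s

59.717 m^3/s


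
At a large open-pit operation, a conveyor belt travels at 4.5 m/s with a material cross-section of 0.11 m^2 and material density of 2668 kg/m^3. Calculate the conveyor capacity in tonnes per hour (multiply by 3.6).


4754.376 t/h

Volumetric flow = speed * area
= 4.5 * 0.11 = 0.495 m^3/s
Mass flow = volumetric * density
= 0.495 * 2668 = 1320.66 kg/s
Convert to t/h: multiply by 3.6
Capacity = 1320.66 * 3.6
= 4754.376 t/h


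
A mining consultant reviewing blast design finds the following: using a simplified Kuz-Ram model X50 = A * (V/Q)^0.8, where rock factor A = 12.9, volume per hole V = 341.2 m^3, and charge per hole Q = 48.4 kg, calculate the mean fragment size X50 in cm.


61.5348 cm

Compute V/Q:
V/Q = 341.2 / 48.4 = 7.049586777
Raise to the power 0.8:
(V/Q)^0.8 = 7.049586777^0.8 = 4.770137839
Multiply by A:
X50 = 12.9 * 4.770137839
= 61.5348 cm


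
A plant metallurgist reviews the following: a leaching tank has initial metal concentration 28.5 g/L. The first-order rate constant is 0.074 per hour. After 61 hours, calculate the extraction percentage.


98.9045%

Compute the exponent:
-k * t = -0.074 * 61 = -4.514
Remaining concentration:
C = 28.5 * exp(-4.514)
= 28.5 * 0.01095455421
= 0.3122047949 g/L
Extracted = 28.5 - 0.3122047949 = 28.18779521 g/L
Extraction % = 28.18779521 / 28.5 * 100
= 98.9045%


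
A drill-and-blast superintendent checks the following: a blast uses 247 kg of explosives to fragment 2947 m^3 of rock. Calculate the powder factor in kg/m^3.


Powder factor = explosive mass / rock volume
= 247 / 2947
= 0.0838 kg/m^3

0.0838 kg/m^3


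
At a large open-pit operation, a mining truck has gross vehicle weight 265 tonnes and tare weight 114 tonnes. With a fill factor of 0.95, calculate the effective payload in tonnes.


143.45 tonnes

Maximum payload = gross - tare
= 265 - 114 = 151 tonnes
Effective payload = max payload * fill factor
= 151 * 0.95
= 143.45 tonnes


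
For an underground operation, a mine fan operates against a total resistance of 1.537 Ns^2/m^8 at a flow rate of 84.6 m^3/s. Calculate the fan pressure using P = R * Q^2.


Compute Q^2:
Q^2 = 84.6^2 = 7157.16
Compute pressure:
P = R * Q^2 = 1.537 * 7157.16
= 11000.5549 Pa

11000.5549 Pa


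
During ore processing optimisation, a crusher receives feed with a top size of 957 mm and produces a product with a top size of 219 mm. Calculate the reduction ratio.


4.3699

Reduction ratio = feed size / product size
= 957 / 219
= 4.3699


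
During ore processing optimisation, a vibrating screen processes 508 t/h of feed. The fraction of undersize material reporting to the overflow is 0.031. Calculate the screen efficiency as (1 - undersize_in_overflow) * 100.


96.9%

Screen efficiency = (1 - fraction of undersize in overflow) * 100
= (1 - 0.031) * 100
= 0.969 * 100
= 96.9%


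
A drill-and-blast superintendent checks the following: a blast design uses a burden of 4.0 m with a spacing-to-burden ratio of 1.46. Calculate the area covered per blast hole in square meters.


First, find the spacing:
Spacing = burden * ratio = 4.0 * 1.46
= 5.84 m
Then, calculate the area:
Area = burden * spacing = 4.0 * 5.84
= 23.36 m^2

23.36 m^2


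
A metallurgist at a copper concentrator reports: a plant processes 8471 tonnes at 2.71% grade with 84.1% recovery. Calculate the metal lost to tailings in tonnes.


Total metal in feed:
= 8471 * 2.71 / 100 = 229.5641 tonnes
Metal recovered:
= 229.5641 * 84.1 / 100 = 193.0634081 tonnes
Metal lost to tailings:
= 229.5641 - 193.0634081
= 36.5007 tonnes

36.5007 tonnes


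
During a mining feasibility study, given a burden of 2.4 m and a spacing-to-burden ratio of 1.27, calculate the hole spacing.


Spacing = burden * ratio
= 2.4 * 1.27
= 3.048 m

3.048 m


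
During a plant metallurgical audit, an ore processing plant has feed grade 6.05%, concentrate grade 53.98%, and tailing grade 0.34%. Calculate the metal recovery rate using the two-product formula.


Using the two-product formula:
R = 100 * c * (f - t) / (f * (c - t))
Numerator = 100 * 53.98 * (6.05 - 0.34)
= 100 * 53.98 * 5.71
= 30822.58
Denominator = 6.05 * (53.98 - 0.34)
= 6.05 * 53.64
= 324.522
R = 30822.58 / 324.522
= 94.9784%

94.9784%


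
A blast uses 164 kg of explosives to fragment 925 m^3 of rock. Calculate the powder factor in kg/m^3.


0.1773 kg/m^3

Powder factor = explosive mass / rock volume
= 164 / 925
= 0.1773 kg/m^3


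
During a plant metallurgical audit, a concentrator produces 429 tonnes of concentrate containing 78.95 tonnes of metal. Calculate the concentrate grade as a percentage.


Grade = (metal in concentrate / concentrate mass) * 100
= (78.95 / 429) * 100
= 0.184032634 * 100
= 18.4033%

18.4033%


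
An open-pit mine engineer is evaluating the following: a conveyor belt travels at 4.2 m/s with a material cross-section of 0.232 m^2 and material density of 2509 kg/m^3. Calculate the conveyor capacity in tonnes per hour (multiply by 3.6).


8801.1706 t/h

Volumetric flow = speed * area
= 4.2 * 0.232 = 0.9744 m^3/s
Mass flow = volumetric * density
= 0.9744 * 2509 = 2444.7696 kg/s
Convert to t/h: multiply by 3.6
Capacity = 2444.7696 * 3.6
= 8801.1706 t/h


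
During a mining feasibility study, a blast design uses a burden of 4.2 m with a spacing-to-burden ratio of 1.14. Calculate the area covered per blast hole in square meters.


20.1096 m^2

First, find the spacing:
Spacing = burden * ratio = 4.2 * 1.14
= 4.788 m
Then, calculate the area:
Area = burden * spacing = 4.2 * 4.788
= 20.1096 m^2


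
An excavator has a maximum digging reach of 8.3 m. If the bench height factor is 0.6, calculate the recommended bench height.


Bench height = reach * factor
= 8.3 * 0.6
= 4.98 m

4.98 m


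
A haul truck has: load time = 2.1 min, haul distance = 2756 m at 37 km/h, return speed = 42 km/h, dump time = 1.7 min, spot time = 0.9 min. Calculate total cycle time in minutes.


Convert haul speed to m/min: 37 * 1000/60 = 616.6666667 m/min
Haul time = 2756 / 616.6666667 = 4.469189189 min
Convert return speed to m/min: 42 * 1000/60 = 700 m/min
Return time = 2756 / 700 = 3.937142857 min
Total cycle time:
= 2.1 + 4.469189189 + 1.7 + 3.937142857 + 0.9
= 13.1063 min

13.1063 min


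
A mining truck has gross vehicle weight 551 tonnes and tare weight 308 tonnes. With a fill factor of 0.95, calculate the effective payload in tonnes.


Maximum payload = gross - tare
= 551 - 308 = 243 tonnes
Effective payload = max payload * fill factor
= 243 * 0.95
= 230.85 tonnes

230.85 tonnes


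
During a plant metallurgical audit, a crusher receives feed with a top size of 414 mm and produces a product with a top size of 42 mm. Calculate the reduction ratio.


9.8571

Reduction ratio = feed size / product size
= 414 / 42
= 9.8571


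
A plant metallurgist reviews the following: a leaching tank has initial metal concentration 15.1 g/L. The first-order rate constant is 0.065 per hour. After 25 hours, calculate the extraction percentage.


80.3088%

Compute the exponent:
-k * t = -0.065 * 25 = -1.625
Remaining concentration:
C = 15.1 * exp(-1.625)
= 15.1 * 0.1969116752
= 2.973366296 g/L
Extracted = 15.1 - 2.973366296 = 12.1266337 g/L
Extraction % = 12.1266337 / 15.1 * 100
= 80.3088%


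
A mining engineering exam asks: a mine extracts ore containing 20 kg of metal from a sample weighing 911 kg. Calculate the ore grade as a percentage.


2.1954%

Ore grade = (metal mass / ore mass) * 100
= (20 / 911) * 100
= 0.02195389682 * 100
= 2.1954%


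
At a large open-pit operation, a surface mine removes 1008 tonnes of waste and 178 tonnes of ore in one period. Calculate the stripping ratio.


Stripping ratio = waste tonnage / ore tonnage
= 1008 / 178
= 5.6629

5.6629


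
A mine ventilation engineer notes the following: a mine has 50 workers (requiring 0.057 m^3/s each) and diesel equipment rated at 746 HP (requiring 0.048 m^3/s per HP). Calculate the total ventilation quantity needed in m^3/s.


Airflow for workers:
Q_people = 50 * 0.057 = 2.85 m^3/s
Airflow for diesel equipment:
Q_diesel = 746 * 0.048 = 35.808 m^3/s
Total ventilation:
Q_total = 2.85 + 35.808
= 38.658 m^3/s

38.658 m^3/s


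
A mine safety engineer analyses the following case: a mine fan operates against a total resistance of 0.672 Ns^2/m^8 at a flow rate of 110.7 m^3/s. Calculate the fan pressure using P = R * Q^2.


Compute Q^2:
Q^2 = 110.7^2 = 12254.49
Compute pressure:
P = R * Q^2 = 0.672 * 12254.49
= 8235.0173 Pa

8235.0173 Pa


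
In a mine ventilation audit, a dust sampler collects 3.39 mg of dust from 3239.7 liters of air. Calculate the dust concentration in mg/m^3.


Convert liters to m^3: 1 m^3 = 1000 L
Concentration = mass / volume * 1000
= 3.39 / 3239.7 * 1000
= 0.001046393185 * 1000
= 1.0464 mg/m^3

1.0464 mg/m^3
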